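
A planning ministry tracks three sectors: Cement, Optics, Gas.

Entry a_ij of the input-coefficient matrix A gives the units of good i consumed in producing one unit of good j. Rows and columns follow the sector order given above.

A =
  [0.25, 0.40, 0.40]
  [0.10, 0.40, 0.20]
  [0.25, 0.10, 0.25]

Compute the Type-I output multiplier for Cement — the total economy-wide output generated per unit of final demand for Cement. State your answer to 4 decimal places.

m_1 = 3.4293

I − A =
  [   0.75    -0.40    -0.40]
  [  -0.10     0.60    -0.20]
  [  -0.25    -0.10     0.75]
Cofactors of I−A, C_ij = (−1)^(i+j)·(minor ij) (rows/columns in the sector order above):
  C_11 = (0.60)(0.75) − (-0.20)(-0.10) = 0.4300
  C_12 = −[(-0.10)(0.75) − (-0.20)(-0.25)] = 0.1250
  C_13 = (-0.10)(-0.10) − (0.60)(-0.25) = 0.1600
  C_21 = −[(-0.40)(0.75) − (-0.40)(-0.10)] = 0.3400
  C_22 = (0.75)(0.75) − (-0.40)(-0.25) = 0.4625
  C_23 = −[(0.75)(-0.10) − (-0.40)(-0.25)] = 0.1750
  C_31 = (-0.40)(-0.20) − (-0.40)(0.60) = 0.3200
  C_32 = −[(0.75)(-0.20) − (-0.40)(-0.10)] = 0.1900
  C_33 = (0.75)(0.60) − (-0.40)(-0.10) = 0.4100
det(I−A) = Σ_j (I−A)_1j·C_1j = (0.75)(0.4300) + (-0.40)(0.1250) + (-0.40)(0.1600) = 0.2085
adj(I−A) = Cᵀ =
  [ 0.4300   0.3400   0.3200]
  [ 0.1250   0.4625   0.1900]
  [ 0.1600   0.1750   0.4100]
(I − A)⁻¹ = adj(I−A) / det(I−A) ≈
  [   2.06235     1.63070     1.53477]
  [   0.59952     2.21823     0.91127]
  [   0.76739     0.83933     1.96643]
The output multiplier for sector j is the column-j sum of the Leontief inverse (I − A)⁻¹ = adj(I−A) / det(I−A).
Column 1 of adj(I−A): (0.4300, 0.1250, 0.1600); det(I−A) = 0.2085.
m_1 = (0.4300 + 0.1250 + 0.1600) / 0.2085 = 0.715 / 0.2085 ≈ 3.4293.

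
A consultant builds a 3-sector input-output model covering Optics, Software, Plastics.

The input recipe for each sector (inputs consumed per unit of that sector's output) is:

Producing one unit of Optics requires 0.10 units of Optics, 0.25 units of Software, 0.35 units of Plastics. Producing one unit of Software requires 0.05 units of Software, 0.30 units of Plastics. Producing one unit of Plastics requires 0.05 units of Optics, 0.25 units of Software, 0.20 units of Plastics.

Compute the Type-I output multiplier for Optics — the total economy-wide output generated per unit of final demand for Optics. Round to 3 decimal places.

I − A =
  [   0.90     0.00    -0.05]
  [  -0.25     0.95    -0.25]
  [  -0.35    -0.30     0.80]
Cofactors of I−A, C_ij = (−1)^(i+j)·(minor ij) (rows/columns in the sector order above):
  C_11 = (0.95)(0.80) − (-0.25)(-0.30) = 0.6850
  C_12 = −[(-0.25)(0.80) − (-0.25)(-0.35)] = 0.2875
  C_13 = (-0.25)(-0.30) − (0.95)(-0.35) = 0.4075
  C_21 = −[(0.00)(0.80) − (-0.05)(-0.30)] = 0.0150
  C_22 = (0.90)(0.80) − (-0.05)(-0.35) = 0.7025
  C_23 = −[(0.90)(-0.30) − (0.00)(-0.35)] = 0.2700
  C_31 = (0.00)(-0.25) − (-0.05)(0.95) = 0.0475
  C_32 = −[(0.90)(-0.25) − (-0.05)(-0.25)] = 0.2375
  C_33 = (0.90)(0.95) − (0.00)(-0.25) = 0.8550
det(I−A) = Σ_j (I−A)_1j·C_1j = (0.90)(0.6850) + (0.00)(0.2875) + (-0.05)(0.4075) = 0.596125
adj(I−A) = Cᵀ =
  [ 0.6850   0.0150   0.0475]
  [ 0.2875   0.7025   0.2375]
  [ 0.4075   0.2700   0.8550]
(I − A)⁻¹ = adj(I−A) / det(I−A) ≈
  [   1.1491     0.0252     0.0797]
  [   0.4823     1.1784     0.3984]
  [   0.6836     0.4529     1.4343]
The output multiplier for sector j is the column-j sum of the Leontief inverse (I − A)⁻¹ = adj(I−A) / det(I−A).
Column O of adj(I−A): (0.6850, 0.2875, 0.4075); det(I−A) = 0.596125.
m_O = (0.6850 + 0.2875 + 0.4075) / 0.596125 = 1.38 / 0.596125 ≈ 2.315.

m_O = 2.315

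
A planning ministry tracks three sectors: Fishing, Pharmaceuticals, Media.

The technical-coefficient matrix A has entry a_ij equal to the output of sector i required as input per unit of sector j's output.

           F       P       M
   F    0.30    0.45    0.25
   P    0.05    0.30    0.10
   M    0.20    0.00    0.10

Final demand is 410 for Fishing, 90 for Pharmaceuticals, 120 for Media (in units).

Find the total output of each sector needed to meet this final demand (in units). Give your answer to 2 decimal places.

I − A =
  [   0.70    -0.45    -0.25]
  [  -0.05     0.70    -0.10]
  [  -0.20     0.00     0.90]
Cofactors of I−A, C_ij = (−1)^(i+j)·(minor ij) (rows/columns in the sector order above):
  C_11 = (0.70)(0.90) − (-0.10)(0.00) = 0.6300
  C_12 = −[(-0.05)(0.90) − (-0.10)(-0.20)] = 0.0650
  C_13 = (-0.05)(0.00) − (0.70)(-0.20) = 0.1400
  C_21 = −[(-0.45)(0.90) − (-0.25)(0.00)] = 0.4050
  C_22 = (0.70)(0.90) − (-0.25)(-0.20) = 0.5800
  C_23 = −[(0.70)(0.00) − (-0.45)(-0.20)] = 0.0900
  C_31 = (-0.45)(-0.10) − (-0.25)(0.70) = 0.2200
  C_32 = −[(0.70)(-0.10) − (-0.25)(-0.05)] = 0.0825
  C_33 = (0.70)(0.70) − (-0.45)(-0.05) = 0.4675
det(I−A) = Σ_j (I−A)_1j·C_1j = (0.70)(0.6300) + (-0.45)(0.0650) + (-0.25)(0.1400) = 0.37675
adj(I−A) = Cᵀ =
  [ 0.6300   0.4050   0.2200]
  [ 0.0650   0.5800   0.0825]
  [ 0.1400   0.0900   0.4675]
(I − A)⁻¹ = adj(I−A) / det(I−A) ≈
  [   1.6722     1.0750     0.5839]
  [   0.1725     1.5395     0.2190]
  [   0.3716     0.2389     1.2409]
x = (I − A)⁻¹ d = adj(I−A)·d / det(I−A), with det(I−A) = 0.37675:
  x_F = (0.6300·410 + 0.4050·90 + 0.2200·120) / 0.37675 = 321.15 / 0.37675 ≈ 852.42
  x_P = (0.0650·410 + 0.5800·90 + 0.0825·120) / 0.37675 = 88.75 / 0.37675 ≈ 235.57
  x_M = (0.1400·410 + 0.0900·90 + 0.4675·120) / 0.37675 = 121.60 / 0.37675 ≈ 322.76

x_F = 852.42, x_P = 235.57, x_M = 322.76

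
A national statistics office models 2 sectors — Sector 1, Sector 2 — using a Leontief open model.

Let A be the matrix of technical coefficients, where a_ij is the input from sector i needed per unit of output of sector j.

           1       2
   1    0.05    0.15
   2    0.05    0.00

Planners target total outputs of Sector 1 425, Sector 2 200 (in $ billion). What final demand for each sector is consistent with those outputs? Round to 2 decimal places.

I − A =
  [   0.95    -0.15]
  [  -0.05     1.00]
d = (I − A) x:
  d_1 = (+0.95)·425 + (-0.15)·200 = 373.75
  d_2 = (-0.05)·425 + (+1.00)·200 = 178.75

d_1 = 373.75, d_2 = 178.75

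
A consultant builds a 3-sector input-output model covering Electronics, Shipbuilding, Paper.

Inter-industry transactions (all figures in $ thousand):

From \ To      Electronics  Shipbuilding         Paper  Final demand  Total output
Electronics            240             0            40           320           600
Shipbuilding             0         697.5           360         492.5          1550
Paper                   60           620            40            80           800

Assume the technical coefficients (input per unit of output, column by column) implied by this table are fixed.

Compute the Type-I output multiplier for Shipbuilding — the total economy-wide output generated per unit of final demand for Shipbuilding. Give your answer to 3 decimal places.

m_S = 4.069

Technical coefficients a_ij = z_ij / X_j:
  a_EE = 240/600 = 0.40, a_SE = 0/600 = 0.00, a_PE = 60/600 = 0.10
  a_ES = 0/1550 = 0.00, a_SS = 697.5/1550 = 0.45, a_PS = 620/1550 = 0.40
  a_EP = 40/800 = 0.05, a_SP = 360/800 = 0.45, a_PP = 40/800 = 0.05
I − A =
  [   0.60     0.00    -0.05]
  [   0.00     0.55    -0.45]
  [  -0.10    -0.40     0.95]
Cofactors of I−A, C_ij = (−1)^(i+j)·(minor ij) (rows/columns in the sector order above):
  C_11 = (0.55)(0.95) − (-0.45)(-0.40) = 0.3425
  C_12 = −[(0.00)(0.95) − (-0.45)(-0.10)] = 0.0450
  C_13 = (0.00)(-0.40) − (0.55)(-0.10) = 0.0550
  C_21 = −[(0.00)(0.95) − (-0.05)(-0.40)] = 0.0200
  C_22 = (0.60)(0.95) − (-0.05)(-0.10) = 0.5650
  C_23 = −[(0.60)(-0.40) − (0.00)(-0.10)] = 0.2400
  C_31 = (0.00)(-0.45) − (-0.05)(0.55) = 0.0275
  C_32 = −[(0.60)(-0.45) − (-0.05)(0.00)] = 0.2700
  C_33 = (0.60)(0.55) − (0.00)(0.00) = 0.3300
det(I−A) = Σ_j (I−A)_1j·C_1j = (0.60)(0.3425) + (0.00)(0.0450) + (-0.05)(0.0550) = 0.20275
adj(I−A) = Cᵀ =
  [ 0.3425   0.0200   0.0275]
  [ 0.0450   0.5650   0.2700]
  [ 0.0550   0.2400   0.3300]
(I − A)⁻¹ = adj(I−A) / det(I−A) ≈
  [   1.6893     0.0986     0.1356]
  [   0.2219     2.7867     1.3317]
  [   0.2713     1.1837     1.6276]
The output multiplier for sector j is the column-j sum of the Leontief inverse (I − A)⁻¹ = adj(I−A) / det(I−A).
Column S of adj(I−A): (0.0200, 0.5650, 0.2400); det(I−A) = 0.20275.
m_S = (0.0200 + 0.5650 + 0.2400) / 0.20275 = 0.825 / 0.20275 ≈ 4.069.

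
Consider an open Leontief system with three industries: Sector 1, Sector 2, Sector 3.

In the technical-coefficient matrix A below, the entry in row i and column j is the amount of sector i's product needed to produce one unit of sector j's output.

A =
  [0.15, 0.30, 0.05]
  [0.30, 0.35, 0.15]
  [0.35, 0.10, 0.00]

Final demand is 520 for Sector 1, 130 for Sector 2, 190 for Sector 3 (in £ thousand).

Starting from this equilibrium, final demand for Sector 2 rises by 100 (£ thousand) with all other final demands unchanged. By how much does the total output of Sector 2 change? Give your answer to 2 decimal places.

Δx_2 = 197.68

I − A =
  [   0.85    -0.30    -0.05]
  [  -0.30     0.65    -0.15]
  [  -0.35    -0.10     1.00]
Cofactors of I−A, C_ij = (−1)^(i+j)·(minor ij) (rows/columns in the sector order above):
  C_11 = (0.65)(1.00) − (-0.15)(-0.10) = 0.6350
  C_12 = −[(-0.30)(1.00) − (-0.15)(-0.35)] = 0.3525
  C_13 = (-0.30)(-0.10) − (0.65)(-0.35) = 0.2575
  C_21 = −[(-0.30)(1.00) − (-0.05)(-0.10)] = 0.3050
  C_22 = (0.85)(1.00) − (-0.05)(-0.35) = 0.8325
  C_23 = −[(0.85)(-0.10) − (-0.30)(-0.35)] = 0.1900
  C_31 = (-0.30)(-0.15) − (-0.05)(0.65) = 0.0775
  C_32 = −[(0.85)(-0.15) − (-0.05)(-0.30)] = 0.1425
  C_33 = (0.85)(0.65) − (-0.30)(-0.30) = 0.4625
det(I−A) = Σ_j (I−A)_1j·C_1j = (0.85)(0.6350) + (-0.30)(0.3525) + (-0.05)(0.2575) = 0.421125
adj(I−A) = Cᵀ =
  [ 0.6350   0.3050   0.0775]
  [ 0.3525   0.8325   0.1425]
  [ 0.2575   0.1900   0.4625]
(I − A)⁻¹ = adj(I−A) / det(I−A) ≈
  [   1.5079     0.7243     0.1840]
  [   0.8370     1.9768     0.3384]
  [   0.6115     0.4512     1.0982]
Δx = (I − A)⁻¹ Δd with Δd having +100 in the Sector 2 component and 0 elsewhere.
So Δx_2 = L_22 · (+100), where L_22 = adj(I−A)_22 / det(I−A) = 0.8325 / 0.421125.
Δx_2 = 0.8325 × (+100) / 0.421125 = 83.25 / 0.421125 ≈ 197.68.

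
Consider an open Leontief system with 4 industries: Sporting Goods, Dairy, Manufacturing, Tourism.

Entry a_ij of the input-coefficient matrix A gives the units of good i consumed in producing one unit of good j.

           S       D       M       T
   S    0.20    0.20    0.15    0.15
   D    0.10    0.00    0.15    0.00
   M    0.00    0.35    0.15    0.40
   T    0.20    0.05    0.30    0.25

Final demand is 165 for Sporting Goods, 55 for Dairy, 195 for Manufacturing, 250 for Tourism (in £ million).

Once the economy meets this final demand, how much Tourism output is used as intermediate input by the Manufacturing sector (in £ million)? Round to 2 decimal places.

I − A =
  [   0.80    -0.20    -0.15    -0.15]
  [  -0.10     1.00    -0.15     0.00]
  [   0.00    -0.35     0.85    -0.40]
  [  -0.20    -0.05    -0.30     0.75]
Compute the cofactors C_ij = (−1)^(i+j)·(3×3 minor ij) of I−A; the adjugate is their transpose:
adj(I−A) = Cᵀ =
  [ 0.475125   0.168000   0.181125   0.191625]
  [ 0.063750   0.376500   0.101250   0.066750]
  [ 0.108250   0.231500   0.554250   0.317250]
  [ 0.174250   0.162500   0.276750   0.615750]
det(I−A) = Σ_j (I−A)_1j·C_1j = (0.80)(0.475125) + (-0.20)(0.063750) + (-0.15)(0.108250) + (-0.15)(0.174250) = 0.324975
(I − A)⁻¹ = adj(I−A) / det(I−A) ≈
  [   1.4620     0.5170     0.5574     0.5897]
  [   0.1962     1.1586     0.3116     0.2054]
  [   0.3331     0.7124     1.7055     0.9762]
  [   0.5362     0.5000     0.8516     1.8948]
First solve x = (I − A)⁻¹ d = adj(I−A)·d / det(I−A); in particular x_M = (0.108250·165 + 0.231500·55 + 0.554250·195 + 0.317250·250) / 0.324975 = 217.985 / 0.324975 ≈ 670.7747.
Intermediate flow from T to M: z_TM = a_TM · x_M = 0.30 × 217.985 / 0.324975 = 65.3955 / 0.324975 ≈ 201.23.

z_TM = 201.23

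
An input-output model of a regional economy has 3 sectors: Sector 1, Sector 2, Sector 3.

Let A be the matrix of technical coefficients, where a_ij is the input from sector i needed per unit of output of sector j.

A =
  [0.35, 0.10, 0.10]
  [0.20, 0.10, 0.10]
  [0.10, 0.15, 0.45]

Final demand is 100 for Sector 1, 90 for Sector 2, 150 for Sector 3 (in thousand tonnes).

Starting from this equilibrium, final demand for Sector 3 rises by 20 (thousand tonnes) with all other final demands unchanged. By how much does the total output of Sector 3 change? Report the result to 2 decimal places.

I − A =
  [   0.65    -0.10    -0.10]
  [  -0.20     0.90    -0.10]
  [  -0.10    -0.15     0.55]
Cofactors of I−A, C_ij = (−1)^(i+j)·(minor ij) (rows/columns in the sector order above):
  C_11 = (0.90)(0.55) − (-0.10)(-0.15) = 0.4800
  C_12 = −[(-0.20)(0.55) − (-0.10)(-0.10)] = 0.1200
  C_13 = (-0.20)(-0.15) − (0.90)(-0.10) = 0.1200
  C_21 = −[(-0.10)(0.55) − (-0.10)(-0.15)] = 0.0700
  C_22 = (0.65)(0.55) − (-0.10)(-0.10) = 0.3475
  C_23 = −[(0.65)(-0.15) − (-0.10)(-0.10)] = 0.1075
  C_31 = (-0.10)(-0.10) − (-0.10)(0.90) = 0.1000
  C_32 = −[(0.65)(-0.10) − (-0.10)(-0.20)] = 0.0850
  C_33 = (0.65)(0.90) − (-0.10)(-0.20) = 0.5650
det(I−A) = Σ_j (I−A)_1j·C_1j = (0.65)(0.4800) + (-0.10)(0.1200) + (-0.10)(0.1200) = 0.2880
adj(I−A) = Cᵀ =
  [ 0.4800   0.0700   0.1000]
  [ 0.1200   0.3475   0.0850]
  [ 0.1200   0.1075   0.5650]
(I − A)⁻¹ = adj(I−A) / det(I−A) ≈
  [   1.6667     0.2431     0.3472]
  [   0.4167     1.2066     0.2951]
  [   0.4167     0.3733     1.9618]
Δx = (I − A)⁻¹ Δd with Δd having +20 in the Sector 3 component and 0 elsewhere.
So Δx_3 = L_33 · (+20), where L_33 = adj(I−A)_33 / det(I−A) = 0.5650 / 0.2880.
Δx_3 = 0.5650 × (+20) / 0.2880 = 11.30 / 0.2880 ≈ 39.24.

Δx_3 = 39.24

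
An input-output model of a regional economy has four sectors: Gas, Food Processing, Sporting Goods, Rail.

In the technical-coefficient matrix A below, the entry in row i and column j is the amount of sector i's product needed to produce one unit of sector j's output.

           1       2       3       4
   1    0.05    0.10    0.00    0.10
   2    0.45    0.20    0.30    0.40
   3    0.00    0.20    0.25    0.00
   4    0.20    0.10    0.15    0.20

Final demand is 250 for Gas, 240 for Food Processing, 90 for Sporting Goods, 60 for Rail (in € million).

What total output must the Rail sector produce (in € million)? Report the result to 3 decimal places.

I − A =
  [   0.95    -0.10     0.00    -0.10]
  [  -0.45     0.80    -0.30    -0.40]
  [   0.00    -0.20     0.75     0.00]
  [  -0.20    -0.10    -0.15     0.80]
Compute the cofactors C_ij = (−1)^(i+j)·(3×3 minor ij) of I−A; the adjugate is their transpose:
adj(I−A) = Cᵀ =
  [ 0.39000   0.07050   0.04500   0.08400]
  [ 0.33000   0.55500   0.28575   0.31875]
  [ 0.08800   0.14800   0.50550   0.08500]
  [ 0.15525   0.11475   0.14175   0.47925]
det(I−A) = Σ_j (I−A)_1j·C_1j = (0.95)(0.39000) + (-0.10)(0.33000) + (0.00)(0.08800) + (-0.10)(0.15525) = 0.321975
(I − A)⁻¹ = adj(I−A) / det(I−A) ≈
  [   1.2113     0.2190     0.1398     0.2609]
  [   1.0249     1.7237     0.8875     0.9900]
  [   0.2733     0.4597     1.5700     0.2640]
  [   0.4822     0.3564     0.4403     1.4885]
x = (I − A)⁻¹ d = adj(I−A)·d / det(I−A), with det(I−A) = 0.321975:
  x_1 = (0.39000·250 + 0.07050·240 + 0.04500·90 + 0.08400·60) / 0.321975 = 123.51 / 0.321975 ≈ 383.601
  x_2 = (0.33000·250 + 0.55500·240 + 0.28575·90 + 0.31875·60) / 0.321975 = 260.5425 / 0.321975 ≈ 809.201
  x_3 = (0.08800·250 + 0.14800·240 + 0.50550·90 + 0.08500·60) / 0.321975 = 108.115 / 0.321975 ≈ 335.787
  x_4 = (0.15525·250 + 0.11475·240 + 0.14175·90 + 0.47925·60) / 0.321975 = 107.865 / 0.321975 ≈ 335.010

x_4 = 335.010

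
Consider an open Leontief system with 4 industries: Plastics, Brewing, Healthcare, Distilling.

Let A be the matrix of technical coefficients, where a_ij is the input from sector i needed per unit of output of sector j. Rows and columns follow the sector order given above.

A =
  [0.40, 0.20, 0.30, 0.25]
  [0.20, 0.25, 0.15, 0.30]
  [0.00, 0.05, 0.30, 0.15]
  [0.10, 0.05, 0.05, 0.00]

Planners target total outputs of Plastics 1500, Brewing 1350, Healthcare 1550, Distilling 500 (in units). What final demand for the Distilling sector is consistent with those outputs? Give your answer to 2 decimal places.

d_D = 205.00

I − A =
  [   0.60    -0.20    -0.30    -0.25]
  [  -0.20     0.75    -0.15    -0.30]
  [   0.00    -0.05     0.70    -0.15]
  [  -0.10    -0.05    -0.05     1.00]
d = (I − A) x:
  d_P = (+0.60)·1500 + (-0.20)·1350 + (-0.30)·1550 + (-0.25)·500 = 40.00
  d_B = (-0.20)·1500 + (+0.75)·1350 + (-0.15)·1550 + (-0.30)·500 = 330.00
  d_H = (+0.00)·1500 + (-0.05)·1350 + (+0.70)·1550 + (-0.15)·500 = 942.50
  d_D = (-0.10)·1500 + (-0.05)·1350 + (-0.05)·1550 + (+1.00)·500 = 205.00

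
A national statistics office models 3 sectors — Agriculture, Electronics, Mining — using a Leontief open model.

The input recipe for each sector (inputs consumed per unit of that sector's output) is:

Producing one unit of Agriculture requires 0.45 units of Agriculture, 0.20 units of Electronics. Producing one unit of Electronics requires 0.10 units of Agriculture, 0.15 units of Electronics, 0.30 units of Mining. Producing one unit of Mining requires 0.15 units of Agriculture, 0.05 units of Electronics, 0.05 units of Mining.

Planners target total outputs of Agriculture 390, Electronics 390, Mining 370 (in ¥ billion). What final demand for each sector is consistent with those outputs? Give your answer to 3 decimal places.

d_1 = 120.000, d_2 = 235.000, d_3 = 234.500

I − A =
  [   0.55    -0.10    -0.15]
  [  -0.20     0.85    -0.05]
  [   0.00    -0.30     0.95]
d = (I − A) x:
  d_1 = (+0.55)·390 + (-0.10)·390 + (-0.15)·370 = 120.000
  d_2 = (-0.20)·390 + (+0.85)·390 + (-0.05)·370 = 235.000
  d_3 = (+0.00)·390 + (-0.30)·390 + (+0.95)·370 = 234.500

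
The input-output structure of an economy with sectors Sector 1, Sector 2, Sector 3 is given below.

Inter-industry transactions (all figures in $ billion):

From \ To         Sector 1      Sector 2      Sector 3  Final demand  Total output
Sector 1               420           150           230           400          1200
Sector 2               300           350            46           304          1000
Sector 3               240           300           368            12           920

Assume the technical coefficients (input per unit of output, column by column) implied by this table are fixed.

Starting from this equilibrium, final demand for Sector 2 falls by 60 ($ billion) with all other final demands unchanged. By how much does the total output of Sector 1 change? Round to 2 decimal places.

Technical coefficients a_ij = z_ij / X_j:
  a_11 = 420/1200 = 0.35, a_21 = 300/1200 = 0.25, a_31 = 240/1200 = 0.20
  a_12 = 150/1000 = 0.15, a_22 = 350/1000 = 0.35, a_32 = 300/1000 = 0.30
  a_13 = 230/920 = 0.25, a_23 = 46/920 = 0.05, a_33 = 368/920 = 0.40
I − A =
  [   0.65    -0.15    -0.25]
  [  -0.25     0.65    -0.05]
  [  -0.20    -0.30     0.60]
Cofactors of I−A, C_ij = (−1)^(i+j)·(minor ij) (rows/columns in the sector order above):
  C_11 = (0.65)(0.60) − (-0.05)(-0.30) = 0.3750
  C_12 = −[(-0.25)(0.60) − (-0.05)(-0.20)] = 0.1600
  C_13 = (-0.25)(-0.30) − (0.65)(-0.20) = 0.2050
  C_21 = −[(-0.15)(0.60) − (-0.25)(-0.30)] = 0.1650
  C_22 = (0.65)(0.60) − (-0.25)(-0.20) = 0.3400
  C_23 = −[(0.65)(-0.30) − (-0.15)(-0.20)] = 0.2250
  C_31 = (-0.15)(-0.05) − (-0.25)(0.65) = 0.1700
  C_32 = −[(0.65)(-0.05) − (-0.25)(-0.25)] = 0.0950
  C_33 = (0.65)(0.65) − (-0.15)(-0.25) = 0.3850
det(I−A) = Σ_j (I−A)_1j·C_1j = (0.65)(0.3750) + (-0.15)(0.1600) + (-0.25)(0.2050) = 0.1685
adj(I−A) = Cᵀ =
  [ 0.3750   0.1650   0.1700]
  [ 0.1600   0.3400   0.0950]
  [ 0.2050   0.2250   0.3850]
(I − A)⁻¹ = adj(I−A) / det(I−A) ≈
  [   2.2255     0.9792     1.0089]
  [   0.9496     2.0178     0.5638]
  [   1.2166     1.3353     2.2849]
Δx = (I − A)⁻¹ Δd with Δd having -60 in the Sector 2 component and 0 elsewhere.
So Δx_1 = L_12 · (-60), where L_12 = adj(I−A)_12 / det(I−A) = 0.1650 / 0.1685.
Δx_1 = 0.1650 × (-60) / 0.1685 = -9.90 / 0.1685 ≈ -58.75.

Δx_1 = -58.75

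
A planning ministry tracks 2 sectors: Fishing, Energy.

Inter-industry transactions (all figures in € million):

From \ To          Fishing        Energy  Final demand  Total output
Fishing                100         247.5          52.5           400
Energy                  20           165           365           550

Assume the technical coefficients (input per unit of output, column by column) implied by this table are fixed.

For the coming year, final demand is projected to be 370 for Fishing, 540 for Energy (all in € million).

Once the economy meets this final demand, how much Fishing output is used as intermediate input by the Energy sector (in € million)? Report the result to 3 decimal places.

z_FE = 379.254

Technical coefficients a_ij = z_ij / X_j:
  a_FF = 100/400 = 0.25, a_EF = 20/400 = 0.05
  a_FE = 247.5/550 = 0.45, a_EE = 165/550 = 0.30
I − A =
  [   0.75    -0.45]
  [  -0.05     0.70]
det(I−A) = (0.75)(0.70) − (-0.45)(-0.05) = 0.5025
adj(I−A) = [[0.70, 0.45], [0.05, 0.75]]
(I − A)⁻¹ = adj(I−A) / det(I−A) ≈
  [   1.3930     0.8955]
  [   0.0995     1.4925]
First solve x = (I − A)⁻¹ d = adj(I−A)·d / det(I−A); in particular x_E = (0.05·370 + 0.75·540) / 0.5025 = 423.50 / 0.5025 ≈ 842.78607.
Intermediate flow from F to E: z_FE = a_FE · x_E = 0.45 × 423.50 / 0.5025 = 190.575 / 0.5025 ≈ 379.254.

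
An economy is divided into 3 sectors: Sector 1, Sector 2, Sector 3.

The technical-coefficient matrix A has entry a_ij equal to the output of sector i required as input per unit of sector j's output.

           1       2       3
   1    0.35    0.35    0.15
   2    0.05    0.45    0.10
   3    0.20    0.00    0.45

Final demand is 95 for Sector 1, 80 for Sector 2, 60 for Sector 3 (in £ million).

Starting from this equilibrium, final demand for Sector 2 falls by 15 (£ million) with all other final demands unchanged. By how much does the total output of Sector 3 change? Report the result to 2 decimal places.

I − A =
  [   0.65    -0.35    -0.15]
  [  -0.05     0.55    -0.10]
  [  -0.20     0.00     0.55]
Cofactors of I−A, C_ij = (−1)^(i+j)·(minor ij) (rows/columns in the sector order above):
  C_11 = (0.55)(0.55) − (-0.10)(0.00) = 0.3025
  C_12 = −[(-0.05)(0.55) − (-0.10)(-0.20)] = 0.0475
  C_13 = (-0.05)(0.00) − (0.55)(-0.20) = 0.1100
  C_21 = −[(-0.35)(0.55) − (-0.15)(0.00)] = 0.1925
  C_22 = (0.65)(0.55) − (-0.15)(-0.20) = 0.3275
  C_23 = −[(0.65)(0.00) − (-0.35)(-0.20)] = 0.0700
  C_31 = (-0.35)(-0.10) − (-0.15)(0.55) = 0.1175
  C_32 = −[(0.65)(-0.10) − (-0.15)(-0.05)] = 0.0725
  C_33 = (0.65)(0.55) − (-0.35)(-0.05) = 0.3400
det(I−A) = Σ_j (I−A)_1j·C_1j = (0.65)(0.3025) + (-0.35)(0.0475) + (-0.15)(0.1100) = 0.1635
adj(I−A) = Cᵀ =
  [ 0.3025   0.1925   0.1175]
  [ 0.0475   0.3275   0.0725]
  [ 0.1100   0.0700   0.3400]
(I − A)⁻¹ = adj(I−A) / det(I−A) ≈
  [   1.8502     1.1774     0.7187]
  [   0.2905     2.0031     0.4434]
  [   0.6728     0.4281     2.0795]
Δx = (I − A)⁻¹ Δd with Δd having -15 in the Sector 2 component and 0 elsewhere.
So Δx_3 = L_32 · (-15), where L_32 = adj(I−A)_32 / det(I−A) = 0.0700 / 0.1635.
Δx_3 = 0.0700 × (-15) / 0.1635 = -1.05 / 0.1635 ≈ -6.42.

Δx_3 = -6.42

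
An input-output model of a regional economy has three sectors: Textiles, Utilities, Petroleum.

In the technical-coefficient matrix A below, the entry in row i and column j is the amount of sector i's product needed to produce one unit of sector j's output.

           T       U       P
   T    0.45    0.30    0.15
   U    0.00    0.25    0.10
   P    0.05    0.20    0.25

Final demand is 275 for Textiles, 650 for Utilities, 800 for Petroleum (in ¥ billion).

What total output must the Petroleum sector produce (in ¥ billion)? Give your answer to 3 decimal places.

I − A =
  [   0.55    -0.30    -0.15]
  [   0.00     0.75    -0.10]
  [  -0.05    -0.20     0.75]
Cofactors of I−A, C_ij = (−1)^(i+j)·(minor ij) (rows/columns in the sector order above):
  C_11 = (0.75)(0.75) − (-0.10)(-0.20) = 0.5425
  C_12 = −[(0.00)(0.75) − (-0.10)(-0.05)] = 0.0050
  C_13 = (0.00)(-0.20) − (0.75)(-0.05) = 0.0375
  C_21 = −[(-0.30)(0.75) − (-0.15)(-0.20)] = 0.2550
  C_22 = (0.55)(0.75) − (-0.15)(-0.05) = 0.4050
  C_23 = −[(0.55)(-0.20) − (-0.30)(-0.05)] = 0.1250
  C_31 = (-0.30)(-0.10) − (-0.15)(0.75) = 0.1425
  C_32 = −[(0.55)(-0.10) − (-0.15)(0.00)] = 0.0550
  C_33 = (0.55)(0.75) − (-0.30)(0.00) = 0.4125
det(I−A) = Σ_j (I−A)_1j·C_1j = (0.55)(0.5425) + (-0.30)(0.0050) + (-0.15)(0.0375) = 0.29125
adj(I−A) = Cᵀ =
  [ 0.5425   0.2550   0.1425]
  [ 0.0050   0.4050   0.0550]
  [ 0.0375   0.1250   0.4125]
(I − A)⁻¹ = adj(I−A) / det(I−A) ≈
  [   1.8627     0.8755     0.4893]
  [   0.0172     1.3906     0.1888]
  [   0.1288     0.4292     1.4163]
x = (I − A)⁻¹ d = adj(I−A)·d / det(I−A), with det(I−A) = 0.29125:
  x_T = (0.5425·275 + 0.2550·650 + 0.1425·800) / 0.29125 = 428.9375 / 0.29125 ≈ 1472.747
  x_U = (0.0050·275 + 0.4050·650 + 0.0550·800) / 0.29125 = 308.625 / 0.29125 ≈ 1059.657
  x_P = (0.0375·275 + 0.1250·650 + 0.4125·800) / 0.29125 = 421.5625 / 0.29125 ≈ 1447.425

x_P = 1447.425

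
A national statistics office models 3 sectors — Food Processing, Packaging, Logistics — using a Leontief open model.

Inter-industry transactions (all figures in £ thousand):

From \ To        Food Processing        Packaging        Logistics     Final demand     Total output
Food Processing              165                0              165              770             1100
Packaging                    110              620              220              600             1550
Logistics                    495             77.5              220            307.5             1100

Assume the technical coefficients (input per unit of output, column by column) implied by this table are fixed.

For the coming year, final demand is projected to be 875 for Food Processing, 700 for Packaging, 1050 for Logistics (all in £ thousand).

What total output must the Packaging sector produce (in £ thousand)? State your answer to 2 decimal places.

Technical coefficients a_ij = z_ij / X_j:
  a_FF = 165/1100 = 0.15, a_PF = 110/1100 = 0.10, a_LF = 495/1100 = 0.45
  a_FP = 0/1550 = 0.00, a_PP = 620/1550 = 0.40, a_LP = 77.5/1550 = 0.05
  a_FL = 165/1100 = 0.15, a_PL = 220/1100 = 0.20, a_LL = 220/1100 = 0.20
I − A =
  [   0.85     0.00    -0.15]
  [  -0.10     0.60    -0.20]
  [  -0.45    -0.05     0.80]
Cofactors of I−A, C_ij = (−1)^(i+j)·(minor ij) (rows/columns in the sector order above):
  C_11 = (0.60)(0.80) − (-0.20)(-0.05) = 0.4700
  C_12 = −[(-0.10)(0.80) − (-0.20)(-0.45)] = 0.1700
  C_13 = (-0.10)(-0.05) − (0.60)(-0.45) = 0.2750
  C_21 = −[(0.00)(0.80) − (-0.15)(-0.05)] = 0.0075
  C_22 = (0.85)(0.80) − (-0.15)(-0.45) = 0.6125
  C_23 = −[(0.85)(-0.05) − (0.00)(-0.45)] = 0.0425
  C_31 = (0.00)(-0.20) − (-0.15)(0.60) = 0.0900
  C_32 = −[(0.85)(-0.20) − (-0.15)(-0.10)] = 0.1850
  C_33 = (0.85)(0.60) − (0.00)(-0.10) = 0.5100
det(I−A) = Σ_j (I−A)_1j·C_1j = (0.85)(0.4700) + (0.00)(0.1700) + (-0.15)(0.2750) = 0.35825
adj(I−A) = Cᵀ =
  [ 0.4700   0.0075   0.0900]
  [ 0.1700   0.6125   0.1850]
  [ 0.2750   0.0425   0.5100]
(I − A)⁻¹ = adj(I−A) / det(I−A) ≈
  [   1.3119     0.0209     0.2512]
  [   0.4745     1.7097     0.5164]
  [   0.7676     0.1186     1.4236]
x = (I − A)⁻¹ d = adj(I−A)·d / det(I−A), with det(I−A) = 0.35825:
  x_F = (0.4700·875 + 0.0075·700 + 0.0900·1050) / 0.35825 = 511.00 / 0.35825 ≈ 1426.38
  x_P = (0.1700·875 + 0.6125·700 + 0.1850·1050) / 0.35825 = 771.75 / 0.35825 ≈ 2154.22
  x_L = (0.2750·875 + 0.0425·700 + 0.5100·1050) / 0.35825 = 805.875 / 0.35825 ≈ 2249.48

x_P = 2154.22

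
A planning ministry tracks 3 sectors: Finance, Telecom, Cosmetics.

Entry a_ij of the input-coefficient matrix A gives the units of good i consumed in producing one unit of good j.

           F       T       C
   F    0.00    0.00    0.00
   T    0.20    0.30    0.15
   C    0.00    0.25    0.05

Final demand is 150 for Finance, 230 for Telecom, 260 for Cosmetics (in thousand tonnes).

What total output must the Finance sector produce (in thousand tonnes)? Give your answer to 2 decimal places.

I − A =
  [   1.00     0.00     0.00]
  [  -0.20     0.70    -0.15]
  [   0.00    -0.25     0.95]
Cofactors of I−A, C_ij = (−1)^(i+j)·(minor ij) (rows/columns in the sector order above):
  C_11 = (0.70)(0.95) − (-0.15)(-0.25) = 0.6275
  C_12 = −[(-0.20)(0.95) − (-0.15)(0.00)] = 0.1900
  C_13 = (-0.20)(-0.25) − (0.70)(0.00) = 0.0500
  C_21 = −[(0.00)(0.95) − (0.00)(-0.25)] = 0.0000
  C_22 = (1.00)(0.95) − (0.00)(0.00) = 0.9500
  C_23 = −[(1.00)(-0.25) − (0.00)(0.00)] = 0.2500
  C_31 = (0.00)(-0.15) − (0.00)(0.70) = 0.0000
  C_32 = −[(1.00)(-0.15) − (0.00)(-0.20)] = 0.1500
  C_33 = (1.00)(0.70) − (0.00)(-0.20) = 0.7000
det(I−A) = Σ_j (I−A)_1j·C_1j = (1.00)(0.6275) + (0.00)(0.1900) + (0.00)(0.0500) = 0.6275
adj(I−A) = Cᵀ =
  [ 0.6275   0.0000   0.0000]
  [ 0.1900   0.9500   0.1500]
  [ 0.0500   0.2500   0.7000]
(I − A)⁻¹ = adj(I−A) / det(I−A) ≈
  [   1.0000     0.0000     0.0000]
  [   0.3028     1.5139     0.2390]
  [   0.0797     0.3984     1.1155]
x = (I − A)⁻¹ d = adj(I−A)·d / det(I−A), with det(I−A) = 0.6275:
  x_F = (0.6275·150 + 0.0000·230 + 0.0000·260) / 0.6275 = 94.125 / 0.6275 = 150.00
  x_T = (0.1900·150 + 0.9500·230 + 0.1500·260) / 0.6275 = 286.00 / 0.6275 ≈ 455.78
  x_C = (0.0500·150 + 0.2500·230 + 0.7000·260) / 0.6275 = 247.00 / 0.6275 ≈ 393.63

x_F = 150.00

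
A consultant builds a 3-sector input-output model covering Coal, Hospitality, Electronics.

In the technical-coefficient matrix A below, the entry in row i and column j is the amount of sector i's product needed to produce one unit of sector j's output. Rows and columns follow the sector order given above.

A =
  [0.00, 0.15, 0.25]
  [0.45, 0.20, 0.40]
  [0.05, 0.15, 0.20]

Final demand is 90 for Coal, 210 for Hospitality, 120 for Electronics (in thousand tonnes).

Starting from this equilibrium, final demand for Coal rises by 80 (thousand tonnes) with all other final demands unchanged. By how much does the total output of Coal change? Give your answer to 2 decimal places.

I − A =
  [   1.00    -0.15    -0.25]
  [  -0.45     0.80    -0.40]
  [  -0.05    -0.15     0.80]
Cofactors of I−A, C_ij = (−1)^(i+j)·(minor ij) (rows/columns in the sector order above):
  C_11 = (0.80)(0.80) − (-0.40)(-0.15) = 0.5800
  C_12 = −[(-0.45)(0.80) − (-0.40)(-0.05)] = 0.3800
  C_13 = (-0.45)(-0.15) − (0.80)(-0.05) = 0.1075
  C_21 = −[(-0.15)(0.80) − (-0.25)(-0.15)] = 0.1575
  C_22 = (1.00)(0.80) − (-0.25)(-0.05) = 0.7875
  C_23 = −[(1.00)(-0.15) − (-0.15)(-0.05)] = 0.1575
  C_31 = (-0.15)(-0.40) − (-0.25)(0.80) = 0.2600
  C_32 = −[(1.00)(-0.40) − (-0.25)(-0.45)] = 0.5125
  C_33 = (1.00)(0.80) − (-0.15)(-0.45) = 0.7325
det(I−A) = Σ_j (I−A)_1j·C_1j = (1.00)(0.5800) + (-0.15)(0.3800) + (-0.25)(0.1075) = 0.496125
adj(I−A) = Cᵀ =
  [ 0.5800   0.1575   0.2600]
  [ 0.3800   0.7875   0.5125]
  [ 0.1075   0.1575   0.7325]
(I − A)⁻¹ = adj(I−A) / det(I−A) ≈
  [   1.1691     0.3175     0.5241]
  [   0.7659     1.5873     1.0330]
  [   0.2167     0.3175     1.4764]
Δx = (I − A)⁻¹ Δd with Δd having +80 in the Coal component and 0 elsewhere.
So Δx_1 = L_11 · (+80), where L_11 = adj(I−A)_11 / det(I−A) = 0.5800 / 0.496125.
Δx_1 = 0.5800 × (+80) / 0.496125 = 46.40 / 0.496125 ≈ 93.52.

Δx_1 = 93.52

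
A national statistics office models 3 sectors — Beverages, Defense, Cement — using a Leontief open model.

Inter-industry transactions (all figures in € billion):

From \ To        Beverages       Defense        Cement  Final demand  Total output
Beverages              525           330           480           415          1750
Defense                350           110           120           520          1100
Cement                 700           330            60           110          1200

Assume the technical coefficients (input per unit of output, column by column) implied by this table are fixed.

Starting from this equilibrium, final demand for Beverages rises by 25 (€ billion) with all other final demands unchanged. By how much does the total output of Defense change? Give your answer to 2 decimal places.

Δx_D = 16.89

Technical coefficients a_ij = z_ij / X_j:
  a_BB = 525/1750 = 0.30, a_DB = 350/1750 = 0.20, a_CB = 700/1750 = 0.40
  a_BD = 330/1100 = 0.30, a_DD = 110/1100 = 0.10, a_CD = 330/1100 = 0.30
  a_BC = 480/1200 = 0.40, a_DC = 120/1200 = 0.10, a_CC = 60/1200 = 0.05
I − A =
  [   0.70    -0.30    -0.40]
  [  -0.20     0.90    -0.10]
  [  -0.40    -0.30     0.95]
Cofactors of I−A, C_ij = (−1)^(i+j)·(minor ij) (rows/columns in the sector order above):
  C_11 = (0.90)(0.95) − (-0.10)(-0.30) = 0.8250
  C_12 = −[(-0.20)(0.95) − (-0.10)(-0.40)] = 0.2300
  C_13 = (-0.20)(-0.30) − (0.90)(-0.40) = 0.4200
  C_21 = −[(-0.30)(0.95) − (-0.40)(-0.30)] = 0.4050
  C_22 = (0.70)(0.95) − (-0.40)(-0.40) = 0.5050
  C_23 = −[(0.70)(-0.30) − (-0.30)(-0.40)] = 0.3300
  C_31 = (-0.30)(-0.10) − (-0.40)(0.90) = 0.3900
  C_32 = −[(0.70)(-0.10) − (-0.40)(-0.20)] = 0.1500
  C_33 = (0.70)(0.90) − (-0.30)(-0.20) = 0.5700
det(I−A) = Σ_j (I−A)_1j·C_1j = (0.70)(0.8250) + (-0.30)(0.2300) + (-0.40)(0.4200) = 0.3405
adj(I−A) = Cᵀ =
  [ 0.8250   0.4050   0.3900]
  [ 0.2300   0.5050   0.1500]
  [ 0.4200   0.3300   0.5700]
(I − A)⁻¹ = adj(I−A) / det(I−A) ≈
  [   2.4229     1.1894     1.1454]
  [   0.6755     1.4831     0.4405]
  [   1.2335     0.9692     1.6740]
Δx = (I − A)⁻¹ Δd with Δd having +25 in the Beverages component and 0 elsewhere.
So Δx_D = L_DB · (+25), where L_DB = adj(I−A)_DB / det(I−A) = 0.2300 / 0.3405.
Δx_D = 0.2300 × (+25) / 0.3405 = 5.75 / 0.3405 ≈ 16.89.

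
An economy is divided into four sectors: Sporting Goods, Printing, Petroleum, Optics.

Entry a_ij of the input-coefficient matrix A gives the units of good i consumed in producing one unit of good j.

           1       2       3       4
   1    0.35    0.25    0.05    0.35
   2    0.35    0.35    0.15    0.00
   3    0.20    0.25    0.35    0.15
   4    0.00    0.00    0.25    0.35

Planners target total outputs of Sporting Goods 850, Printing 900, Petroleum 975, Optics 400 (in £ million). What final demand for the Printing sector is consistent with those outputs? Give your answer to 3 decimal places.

I − A =
  [   0.65    -0.25    -0.05    -0.35]
  [  -0.35     0.65    -0.15     0.00]
  [  -0.20    -0.25     0.65    -0.15]
  [   0.00     0.00    -0.25     0.65]
d = (I − A) x:
  d_1 = (+0.65)·850 + (-0.25)·900 + (-0.05)·975 + (-0.35)·400 = 138.750
  d_2 = (-0.35)·850 + (+0.65)·900 + (-0.15)·975 + (+0.00)·400 = 141.250
  d_3 = (-0.20)·850 + (-0.25)·900 + (+0.65)·975 + (-0.15)·400 = 178.750
  d_4 = (+0.00)·850 + (+0.00)·900 + (-0.25)·975 + (+0.65)·400 = 16.250

d_2 = 141.250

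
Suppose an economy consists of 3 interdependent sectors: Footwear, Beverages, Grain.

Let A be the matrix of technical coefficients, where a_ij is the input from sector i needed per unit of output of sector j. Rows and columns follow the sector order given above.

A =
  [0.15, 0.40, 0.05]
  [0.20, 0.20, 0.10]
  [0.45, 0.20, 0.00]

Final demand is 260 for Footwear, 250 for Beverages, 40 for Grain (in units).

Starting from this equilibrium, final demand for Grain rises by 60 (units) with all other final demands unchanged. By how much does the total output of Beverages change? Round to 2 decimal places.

I − A =
  [   0.85    -0.40    -0.05]
  [  -0.20     0.80    -0.10]
  [  -0.45    -0.20     1.00]
Cofactors of I−A, C_ij = (−1)^(i+j)·(minor ij) (rows/columns in the sector order above):
  C_11 = (0.80)(1.00) − (-0.10)(-0.20) = 0.7800
  C_12 = −[(-0.20)(1.00) − (-0.10)(-0.45)] = 0.2450
  C_13 = (-0.20)(-0.20) − (0.80)(-0.45) = 0.4000
  C_21 = −[(-0.40)(1.00) − (-0.05)(-0.20)] = 0.4100
  C_22 = (0.85)(1.00) − (-0.05)(-0.45) = 0.8275
  C_23 = −[(0.85)(-0.20) − (-0.40)(-0.45)] = 0.3500
  C_31 = (-0.40)(-0.10) − (-0.05)(0.80) = 0.0800
  C_32 = −[(0.85)(-0.10) − (-0.05)(-0.20)] = 0.0950
  C_33 = (0.85)(0.80) − (-0.40)(-0.20) = 0.6000
det(I−A) = Σ_j (I−A)_1j·C_1j = (0.85)(0.7800) + (-0.40)(0.2450) + (-0.05)(0.4000) = 0.5450
adj(I−A) = Cᵀ =
  [ 0.7800   0.4100   0.0800]
  [ 0.2450   0.8275   0.0950]
  [ 0.4000   0.3500   0.6000]
(I − A)⁻¹ = adj(I−A) / det(I−A) ≈
  [   1.4312     0.7523     0.1468]
  [   0.4495     1.5183     0.1743]
  [   0.7339     0.6422     1.1009]
Δx = (I − A)⁻¹ Δd with Δd having +60 in the Grain component and 0 elsewhere.
So Δx_B = L_BG · (+60), where L_BG = adj(I−A)_BG / det(I−A) = 0.0950 / 0.5450.
Δx_B = 0.0950 × (+60) / 0.5450 = 5.70 / 0.5450 ≈ 10.46.

Δx_B = 10.46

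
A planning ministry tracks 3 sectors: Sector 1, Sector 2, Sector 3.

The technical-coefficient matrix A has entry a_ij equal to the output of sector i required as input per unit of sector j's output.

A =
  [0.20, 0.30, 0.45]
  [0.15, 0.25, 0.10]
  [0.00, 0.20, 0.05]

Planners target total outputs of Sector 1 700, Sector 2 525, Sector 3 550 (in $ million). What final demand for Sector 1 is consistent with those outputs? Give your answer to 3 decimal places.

d_1 = 155.000

I − A =
  [   0.80    -0.30    -0.45]
  [  -0.15     0.75    -0.10]
  [   0.00    -0.20     0.95]
d = (I − A) x:
  d_1 = (+0.80)·700 + (-0.30)·525 + (-0.45)·550 = 155.000
  d_2 = (-0.15)·700 + (+0.75)·525 + (-0.10)·550 = 233.750
  d_3 = (+0.00)·700 + (-0.20)·525 + (+0.95)·550 = 417.500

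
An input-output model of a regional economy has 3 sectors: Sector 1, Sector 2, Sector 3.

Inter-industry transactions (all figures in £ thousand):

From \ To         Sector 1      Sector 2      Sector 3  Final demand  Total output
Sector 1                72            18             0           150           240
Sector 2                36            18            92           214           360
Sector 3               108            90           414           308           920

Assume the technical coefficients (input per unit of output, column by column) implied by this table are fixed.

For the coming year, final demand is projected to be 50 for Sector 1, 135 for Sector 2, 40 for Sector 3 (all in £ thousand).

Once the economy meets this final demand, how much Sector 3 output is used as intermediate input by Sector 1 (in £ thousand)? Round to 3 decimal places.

z_31 = 37.892

Technical coefficients a_ij = z_ij / X_j:
  a_11 = 72/240 = 0.30, a_21 = 36/240 = 0.15, a_31 = 108/240 = 0.45
  a_12 = 18/360 = 0.05, a_22 = 18/360 = 0.05, a_32 = 90/360 = 0.25
  a_13 = 0/920 = 0.00, a_23 = 92/920 = 0.10, a_33 = 414/920 = 0.45
I − A =
  [   0.70    -0.05     0.00]
  [  -0.15     0.95    -0.10]
  [  -0.45    -0.25     0.55]
Cofactors of I−A, C_ij = (−1)^(i+j)·(minor ij) (rows/columns in the sector order above):
  C_11 = (0.95)(0.55) − (-0.10)(-0.25) = 0.4975
  C_12 = −[(-0.15)(0.55) − (-0.10)(-0.45)] = 0.1275
  C_13 = (-0.15)(-0.25) − (0.95)(-0.45) = 0.4650
  C_21 = −[(-0.05)(0.55) − (0.00)(-0.25)] = 0.0275
  C_22 = (0.70)(0.55) − (0.00)(-0.45) = 0.3850
  C_23 = −[(0.70)(-0.25) − (-0.05)(-0.45)] = 0.1975
  C_31 = (-0.05)(-0.10) − (0.00)(0.95) = 0.0050
  C_32 = −[(0.70)(-0.10) − (0.00)(-0.15)] = 0.0700
  C_33 = (0.70)(0.95) − (-0.05)(-0.15) = 0.6575
det(I−A) = Σ_j (I−A)_1j·C_1j = (0.70)(0.4975) + (-0.05)(0.1275) + (0.00)(0.4650) = 0.341875
adj(I−A) = Cᵀ =
  [ 0.4975   0.0275   0.0050]
  [ 0.1275   0.3850   0.0700]
  [ 0.4650   0.1975   0.6575]
(I − A)⁻¹ = adj(I−A) / det(I−A) ≈
  [   1.4552     0.0804     0.0146]
  [   0.3729     1.1261     0.2048]
  [   1.3601     0.5777     1.9232]
First solve x = (I − A)⁻¹ d = adj(I−A)·d / det(I−A); in particular x_1 = (0.4975·50 + 0.0275·135 + 0.0050·40) / 0.341875 = 28.7875 / 0.341875 ≈ 84.20475.
Intermediate flow from 3 to 1: z_31 = a_31 · x_1 = 0.45 × 28.7875 / 0.341875 = 12.954375 / 0.341875 ≈ 37.892.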